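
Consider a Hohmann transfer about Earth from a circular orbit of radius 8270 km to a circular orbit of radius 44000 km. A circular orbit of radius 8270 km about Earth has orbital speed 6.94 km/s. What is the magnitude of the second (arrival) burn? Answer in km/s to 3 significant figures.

Δv₂ = 1.32 km/s

From the circular-orbit relation v² = μ/r at r = 8270 km: μ = v²r = (6.94)² × 8270 = 3.98313×10^5 km³/s².
Transfer-ellipse semi-major axis a_t = (r₁ + r₂)/2 = (8270 + 44000)/2 = 26135 km.
Circular speed at r = 44000 km: v_c = √(μ/r) = 3.0087 km/s.
Transfer-orbit speed at the same r (vis-viva, a = a_t): v_t = √[μ(2/r − 1/a_t)] = 1.6925 km/s.
Δv₂ = |v_t − v_c| = |1.6925 − 3.0087| = 1.316 km/s.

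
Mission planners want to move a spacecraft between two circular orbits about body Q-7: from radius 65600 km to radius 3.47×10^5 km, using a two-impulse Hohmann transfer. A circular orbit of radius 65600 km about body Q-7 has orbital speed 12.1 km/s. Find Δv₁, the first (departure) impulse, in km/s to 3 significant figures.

Δv₁ = 3.59 km/s

From the circular-orbit relation v² = μ/r at r = 65600 km: μ = v²r = (12.1)² × 65600 = 9.60450×10^6 km³/s².
Transfer-ellipse semi-major axis a_t = (r₁ + r₂)/2 = (65600 + 3.470×10^5)/2 = 2.063×10^5 km.
Circular speed at r = 65600 km: v_c = √(μ/r) = 12.100 km/s.
Vis-viva on the transfer ellipse at r = 65600 km gives v_t = √[μ(2/r − 1/a_t)] = 15.693 km/s.
Δv₁ = |v_t − v_c| = |15.693 − 12.100| = 3.593 km/s.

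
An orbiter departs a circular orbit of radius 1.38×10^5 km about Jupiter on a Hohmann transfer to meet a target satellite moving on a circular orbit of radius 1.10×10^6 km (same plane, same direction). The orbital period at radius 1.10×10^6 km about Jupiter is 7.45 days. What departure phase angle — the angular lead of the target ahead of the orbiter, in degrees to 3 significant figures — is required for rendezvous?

φ = 104°

From Kepler's third law T² = 4π²r³/μ at r = 1.10×10^6 km, T = 7.45 days = 7.45 × 86400 s = 6.4368×10^5 s: μ = 4π²r³/T² = 1.26823×10^8 km³/s².
Transfer-ellipse semi-major axis a_t = (r₁ + r₂)/2 = (1.380×10^5 + 1.100×10^6)/2 = 6.190×10^5 km.
The half-period of the transfer ellipse is t = π√(a_t³/μ) = 1.358585×10^5 s.
Target angular speed ω₂ = √(μ/r₂³) = 9.761349×10^-6 rad/s.
Angle swept by the target during transfer: ω₂·t = 1.32616 rad = 75.98°.
The orbiter traverses 180° on the transfer ellipse, so the target must lead by 180° − 75.98° = 104°.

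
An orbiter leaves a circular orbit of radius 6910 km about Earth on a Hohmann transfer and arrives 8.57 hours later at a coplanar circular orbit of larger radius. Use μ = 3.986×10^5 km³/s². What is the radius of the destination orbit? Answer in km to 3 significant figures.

r₂ = 60600 km

Transfer time t = 8.57 hours = 30852 s, and t = π√(a_t³/μ).
So a_t = (μ t²/π²)^(1/3) = (3.986×10^5 × (30852)² / π²)^(1/3) = 33750 km.
Since a_t = (r₁ + r₂)/2, r₂ = 2a_t − r₁ = 2×33750 − 6910 = 60590 km.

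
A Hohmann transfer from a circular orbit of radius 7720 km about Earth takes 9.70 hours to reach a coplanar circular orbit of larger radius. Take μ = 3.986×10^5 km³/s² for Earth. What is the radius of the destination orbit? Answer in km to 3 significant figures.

r₂ = 65600 km

Transfer time t = 9.70 hours = 34920 s, and t = π√(a_t³/μ).
So a_t = (μ t²/π²)^(1/3) = (3.986×10^5 × (34920)² / π²)^(1/3) = 36655 km.
Since a_t = (r₁ + r₂)/2, r₂ = 2a_t − r₁ = 2×36655 − 7720 = 65590 km.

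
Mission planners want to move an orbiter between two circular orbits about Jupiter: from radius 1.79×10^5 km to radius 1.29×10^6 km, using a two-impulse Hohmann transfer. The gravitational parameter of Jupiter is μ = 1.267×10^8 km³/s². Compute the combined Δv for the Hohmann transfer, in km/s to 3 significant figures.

Δv = 13.7 km/s

Transfer-ellipse semi-major axis a_t = (r₁ + r₂)/2 = (1.790×10^5 + 1.290×10^6)/2 = 7.345×10^5 km.
Circular speed at r₁: v₁ = √(μ/r₁) = √(1.267×10^8/1.790×10^5) = 26.605 km/s.
Transfer-orbit speed at r₁ (vis-viva equation): v_p = √[μ(2/r₁ − 1/a_t)] = 35.258 km/s.
First burn Δv₁ = |v_p − v₁| = 8.653 km/s.
Circular speed at r₂: v₂ = √(μ/r₂) = 9.910 km/s.
Transfer-orbit speed at r₂: v_a = √[μ(2/r₂ − 1/a_t)] = 4.892 km/s.
Second burn Δv₂ = |v₂ − v_a| = 5.018 km/s.
Δv = Δv₁ + Δv₂ = 8.653 + 5.018 = 13.67 km/s.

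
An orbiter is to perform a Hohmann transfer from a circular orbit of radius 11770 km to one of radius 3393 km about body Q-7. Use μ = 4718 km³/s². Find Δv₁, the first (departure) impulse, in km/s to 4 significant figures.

Δv₁ = 0.2096 km/s

Semi-major axis of the transfer orbit: a_t = (11770 + 3393)/2 = 7581.5 km.
Circular speed at r = 11770 km: v_c = √(μ/r) = 0.63313 km/s.
Vis-viva on the transfer ellipse at r = 11770 km gives v_t = √[μ(2/r − 1/a_t)] = 0.42355 km/s.
Δv₁ = |v_t − v_c| = |0.42355 − 0.63313| = 0.2096 km/s.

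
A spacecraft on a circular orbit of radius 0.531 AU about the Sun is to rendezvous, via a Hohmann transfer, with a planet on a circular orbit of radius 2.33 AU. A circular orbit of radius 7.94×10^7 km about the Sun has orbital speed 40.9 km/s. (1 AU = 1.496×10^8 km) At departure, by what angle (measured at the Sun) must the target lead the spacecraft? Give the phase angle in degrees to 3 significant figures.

From the circular-orbit relation v² = μ/r at r = 7.94×10^7 km: μ = v²r = (40.9)² × 7.94×10^7 = 1.32821×10^11 km³/s².
In km: r₁ = 0.531 × 1.496×10^8 = 7.94376×10^7 km; r₂ = 2.33 × 1.496×10^8 = 3.48568×10^8 km.
Transfer-ellipse semi-major axis a_t = (r₁ + r₂)/2 = (7.94376×10^7 + 3.48568×10^8)/2 = 2.140028×10^8 km.
Transfer time t = π√(a_t³/μ) = 2.6986×10^7 s.
The target's mean motion on its circular orbit is ω₂ = √(μ/r₂³) = 5.6002×10^-8 rad/s.
Angle swept by the target during transfer: ω₂·t = 1.5113 rad = 86.59°.
Arrival is 180° from departure on the ellipse, so φ = 180° − 86.59° = 93.4°.

φ = 93.4°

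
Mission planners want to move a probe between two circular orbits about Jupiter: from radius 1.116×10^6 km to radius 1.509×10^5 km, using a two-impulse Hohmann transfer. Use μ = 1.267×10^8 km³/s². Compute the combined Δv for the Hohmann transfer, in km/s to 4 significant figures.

The Hohmann ellipse has a_t = (r₁ + r₂)/2 = 6.3345×10^5 km.
Circular speed at r₁: v₁ = √(μ/r₁) = √(1.267×10^8/1.116×10^6) = 10.6551 km/s.
Transfer-orbit speed at r₁ (vis-viva equation): v_a = √[μ(2/r₁ − 1/a_t)] = 5.20049 km/s.
First burn Δv₁ = |v_a − v₁| = 5.455 km/s.
At r₂, v₂ = √(μ/r₂) = 28.976 km/s.
Transfer-orbit speed at r₂: v_p = √[μ(2/r₂ − 1/a_t)] = 38.461 km/s.
Second burn Δv₂ = |v₂ − v_p| = 9.485 km/s.
Δv = Δv₁ + Δv₂ = 5.455 + 9.485 = 14.94 km/s.

Δv = 14.94 km/s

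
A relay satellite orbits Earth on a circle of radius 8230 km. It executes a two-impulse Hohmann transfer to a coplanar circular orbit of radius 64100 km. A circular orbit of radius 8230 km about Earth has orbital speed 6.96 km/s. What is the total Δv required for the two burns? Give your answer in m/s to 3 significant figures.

From the circular-orbit relation v² = μ/r at r = 8230 km: μ = v²r = (6.96)² × 8230 = 3.98674×10^5 km³/s².
The Hohmann ellipse has a_t = (r₁ + r₂)/2 = 36165 km.
Circular speed at r₁: v₁ = √(μ/r₁) = √(3.98674×10^5/8230) = 6.960 km/s.
Transfer-orbit speed at r₁ (vis-viva): v_p = √[μ(2/r₁ − 1/a_t)] = 9.266 km/s.
First burn Δv₁ = |v_p − v₁| = 2.306 km/s.
Circular speed at r₂: v₂ = √(μ/r₂) = 2.494 km/s.
Transfer-orbit speed at r₂: v_a = √[μ(2/r₂ − 1/a_t)] = 1.190 km/s.
Second burn Δv₂ = |v₂ − v_a| = 1.304 km/s.
Total Δv = Δv₁ + Δv₂ = 3.610 km/s.

Δv = 3610 m/s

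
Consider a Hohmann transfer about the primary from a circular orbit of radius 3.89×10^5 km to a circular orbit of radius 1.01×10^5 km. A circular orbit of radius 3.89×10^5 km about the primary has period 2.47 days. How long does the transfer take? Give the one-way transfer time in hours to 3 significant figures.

t = 14.8 hours

From Kepler's third law T² = 4π²r³/μ at r = 3.89×10^5 km, T = 2.47 days = 2.47 × 86400 s = 2.13408×10^5 s: μ = 4π²r³/T² = 5.10255×10^7 km³/s².
Semi-major axis of the transfer orbit: a_t = (3.890×10^5 + 1.010×10^5)/2 = 2.450×10^5 km.
Transfer time t = π√(a_t³/μ) = π√((2.450×10^5)³ / 5.10255×10^7) = 53330 s.
Converting: 53330 s ÷ 3600 s/hour = 14.8 hours.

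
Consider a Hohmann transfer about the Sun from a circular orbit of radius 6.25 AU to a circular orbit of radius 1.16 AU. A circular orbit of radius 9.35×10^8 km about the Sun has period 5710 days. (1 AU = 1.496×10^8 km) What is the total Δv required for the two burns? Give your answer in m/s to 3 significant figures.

Δv = 13500 m/s

From Kepler's third law T² = 4π²r³/μ at r = 9.35×10^8 km, T = 5710 days = 5710 × 86400 s = 4.93344×10^8 s: μ = 4π²r³/T² = 1.32585×10^11 km³/s².
In km: r₁ = 6.25 × 1.496×10^8 = 9.350×10^8 km; r₂ = 1.16 × 1.496×10^8 = 1.73536×10^8 km.
The Hohmann ellipse has a_t = (r₁ + r₂)/2 = 5.54268×10^8 km.
Circular speed at r₁: v₁ = √(μ/r₁) = √(1.32585×10^11/9.350×10^8) = 11.908 km/s.
On the transfer ellipse at r₁, vis-viva equation gives v_a = √[μ(2/r₁ − 1/a_t)] = 6.6631 km/s.
First burn Δv₁ = |v_a − v₁| = 5.245 km/s.
Circular speed at r₂: v₂ = √(μ/r₂) = 27.641 km/s.
Transfer-orbit speed at r₂: v_p = √[μ(2/r₂ − 1/a_t)] = 35.900 km/s.
Second burn Δv₂ = |v₂ − v_p| = 8.259 km/s.
Total Δv = Δv₁ + Δv₂ = 13.50 km/s.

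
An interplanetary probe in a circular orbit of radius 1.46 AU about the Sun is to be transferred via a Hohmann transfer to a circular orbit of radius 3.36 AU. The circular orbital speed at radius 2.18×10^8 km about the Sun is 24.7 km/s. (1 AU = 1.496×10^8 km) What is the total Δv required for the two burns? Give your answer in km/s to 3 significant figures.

Δv = 8.07 km/s

From the circular-orbit relation v² = μ/r at r = 2.18×10^8 km: μ = v²r = (24.7)² × 2.18×10^8 = 1.33000×10^11 km³/s².
In km: r₁ = 1.46 × 1.496×10^8 = 2.18416×10^8 km; r₂ = 3.36 × 1.496×10^8 = 5.02656×10^8 km.
Transfer-ellipse semi-major axis a_t = (r₁ + r₂)/2 = (2.18416×10^8 + 5.02656×10^8)/2 = 3.60536×10^8 km.
Circular speed at r₁: v₁ = √(μ/r₁) = √(1.33000×10^11/2.18416×10^8) = 24.68 km/s.
On the transfer ellipse at r₁, v² = μ(2/r − 1/a) gives v_p = √[μ(2/r₁ − 1/a_t)] = 29.14 km/s.
First burn Δv₁ = |v_p − v₁| = 4.460 km/s.
At r₂, v₂ = √(μ/r₂) = 16.2663 km/s.
Transfer-orbit speed at r₂: v_a = √[μ(2/r₂ − 1/a_t)] = 12.6607 km/s.
Second burn Δv₂ = |v₂ − v_a| = 3.606 km/s.
Δv = Δv₁ + Δv₂ = 4.460 + 3.606 = 8.066 km/s.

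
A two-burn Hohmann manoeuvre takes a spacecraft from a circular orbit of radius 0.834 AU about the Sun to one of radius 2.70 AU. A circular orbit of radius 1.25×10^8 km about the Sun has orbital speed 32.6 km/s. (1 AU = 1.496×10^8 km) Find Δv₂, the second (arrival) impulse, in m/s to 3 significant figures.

Δv₂ = 5680 m/s

From the circular-orbit relation v² = μ/r at r = 1.25×10^8 km: μ = v²r = (32.6)² × 1.25×10^8 = 1.32845×10^11 km³/s².
In km: r₁ = 0.834 × 1.496×10^8 = 1.247664×10^8 km; r₂ = 2.70 × 1.496×10^8 = 4.0392×10^8 km.
Transfer-ellipse semi-major axis a_t = (r₁ + r₂)/2 = (1.247664×10^8 + 4.0392×10^8)/2 = 2.643432×10^8 km.
Circular speed at r = 4.0392×10^8 km: v_c = √(μ/r) = 18.135 km/s.
Vis-viva on the transfer ellipse at r = 4.0392×10^8 km gives v_t = √[μ(2/r − 1/a_t)] = 12.459 km/s.
Δv₂ = |v_t − v_c| = |12.459 − 18.135| = 5.676 km/s.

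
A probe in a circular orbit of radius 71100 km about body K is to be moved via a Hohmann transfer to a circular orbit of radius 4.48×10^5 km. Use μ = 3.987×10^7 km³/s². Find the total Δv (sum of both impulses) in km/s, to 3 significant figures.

Transfer-ellipse semi-major axis a_t = (r₁ + r₂)/2 = (71100 + 4.480×10^5)/2 = 2.5955×10^5 km.
At r₁ the circular-orbit speed is v₁ = √(μ/r₁) = 23.680 km/s.
On the transfer ellipse at r₁, vis-viva gives v_p = √[μ(2/r₁ − 1/a_t)] = 31.111 km/s.
First burn Δv₁ = |v_p − v₁| = 7.431 km/s.
At r₂, v₂ = √(μ/r₂) = 9.434 km/s.
Transfer-orbit speed at r₂: v_a = √[μ(2/r₂ − 1/a_t)] = 4.938 km/s.
Second burn Δv₂ = |v₂ − v_a| = 4.496 km/s.
Total Δv = Δv₁ + Δv₂ = 11.93 km/s.

Δv = 11.9 km/s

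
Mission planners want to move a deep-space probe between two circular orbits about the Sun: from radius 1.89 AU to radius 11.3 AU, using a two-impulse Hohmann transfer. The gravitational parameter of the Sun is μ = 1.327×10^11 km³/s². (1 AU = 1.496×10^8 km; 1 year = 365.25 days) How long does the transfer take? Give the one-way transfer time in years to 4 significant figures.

t = 8.469 years

In km: r₁ = 1.89 × 1.496×10^8 = 2.82744×10^8 km; r₂ = 11.3 × 1.496×10^8 = 1.69048×10^9 km.
Semi-major axis of the transfer orbit: a_t = (2.82744×10^8 + 1.69048×10^9)/2 = 9.86612×10^8 km.
By Kepler's third law the transfer-orbit period is T = 2π√(a_t³/μ), so t = T/2 = 2.6726×10^8 s.
Converting: 2.6726×10^8 s ÷ 3.15576×10^7 s/year (365.25 × 86400) = 8.469 years.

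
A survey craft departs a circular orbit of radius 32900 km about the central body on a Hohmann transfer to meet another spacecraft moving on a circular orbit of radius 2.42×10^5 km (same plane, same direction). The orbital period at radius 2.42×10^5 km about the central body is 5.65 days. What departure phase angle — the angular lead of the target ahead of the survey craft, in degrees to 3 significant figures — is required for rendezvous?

φ = 103°

From Kepler's third law T² = 4π²r³/μ at r = 2.42×10^5 km, T = 5.65 days = 5.65 × 86400 s = 4.8816×10^5 s: μ = 4π²r³/T² = 2.34791×10^6 km³/s².
Semi-major axis of the transfer orbit: a_t = (32900 + 2.420×10^5)/2 = 1.3745×10^5 km.
The half-period of the transfer ellipse is t = π√(a_t³/μ) = 1.0448×10^5 s.
The target's mean motion on its circular orbit is ω₂ = √(μ/r₂³) = 1.2871×10^-5 rad/s.
Angle swept by the target during transfer: ω₂·t = 1.3448 rad = 77.05°.
The survey craft traverses 180° on the transfer ellipse, so the target must lead by 180° − 77.05° = 103°.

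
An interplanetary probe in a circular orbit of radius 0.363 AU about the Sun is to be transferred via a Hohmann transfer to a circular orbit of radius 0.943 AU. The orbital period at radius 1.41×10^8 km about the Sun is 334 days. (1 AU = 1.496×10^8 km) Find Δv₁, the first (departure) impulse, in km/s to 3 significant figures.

From Kepler's third law T² = 4π²r³/μ at r = 1.41×10^8 km, T = 334 days = 334 × 86400 s = 2.88576×10^7 s: μ = 4π²r³/T² = 1.32891×10^11 km³/s².
In km: r₁ = 0.363 × 1.496×10^8 = 5.43048×10^7 km; r₂ = 0.943 × 1.496×10^8 = 1.410728×10^8 km.
The Hohmann ellipse has a_t = (r₁ + r₂)/2 = 9.76888×10^7 km.
On the circular orbit at r = 5.43048×10^7 km, v_c = √(μ/r) = 49.469 km/s.
Vis-viva on the transfer ellipse at r = 5.43048×10^7 km gives v_t = √[μ(2/r − 1/a_t)] = 59.447 km/s.
Δv₁ = |v_t − v_c| = |59.447 − 49.469| = 9.978 km/s.

Δv₁ = 9.98 km/s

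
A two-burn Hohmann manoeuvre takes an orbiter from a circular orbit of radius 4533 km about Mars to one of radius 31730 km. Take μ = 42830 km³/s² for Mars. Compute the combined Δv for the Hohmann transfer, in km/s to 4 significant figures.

Semi-major axis of the transfer orbit: a_t = (4533 + 31730)/2 = 18131.5 km.
At r₁ the circular-orbit speed is v₁ = √(μ/r₁) = 3.0738 km/s.
On the transfer ellipse at r₁, vis-viva equation gives v_p = √[μ(2/r₁ − 1/a_t)] = 4.0663 km/s.
First burn Δv₁ = |v_p − v₁| = 0.9925 km/s.
Circular speed at r₂: v₂ = √(μ/r₂) = 1.1618 km/s.
Transfer-orbit speed at r₂: v_a = √[μ(2/r₂ − 1/a_t)] = 0.58092 km/s.
Second burn Δv₂ = |v₂ − v_a| = 0.5809 km/s.
Total Δv = Δv₁ + Δv₂ = 1.573 km/s.

Δv = 1.573 km/s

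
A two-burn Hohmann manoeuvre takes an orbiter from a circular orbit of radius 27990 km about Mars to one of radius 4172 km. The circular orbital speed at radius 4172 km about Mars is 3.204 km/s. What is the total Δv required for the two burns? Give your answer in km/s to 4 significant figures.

From the circular-orbit relation v² = μ/r at r = 4172 km: μ = v²r = (3.204)² × 4172 = 42828.1 km³/s².
Semi-major axis of the transfer orbit: a_t = (27990 + 4172)/2 = 16081 km.
At r₁ the circular-orbit speed is v₁ = √(μ/r₁) = 1.237 km/s.
On the transfer ellipse at r₁, vis-viva equation gives v_a = √[μ(2/r₁ − 1/a_t)] = 0.6301 km/s.
First burn Δv₁ = |v_a − v₁| = 0.6069 km/s.
At r₂, v₂ = √(μ/r₂) = 3.204 km/s.
Transfer-orbit speed at r₂: v_p = √[μ(2/r₂ − 1/a_t)] = 4.227 km/s.
Second burn Δv₂ = |v₂ − v_p| = 1.023 km/s.
Δv = Δv₁ + Δv₂ = 0.6069 + 1.023 = 1.630 km/s.

Δv = 1.630 km/s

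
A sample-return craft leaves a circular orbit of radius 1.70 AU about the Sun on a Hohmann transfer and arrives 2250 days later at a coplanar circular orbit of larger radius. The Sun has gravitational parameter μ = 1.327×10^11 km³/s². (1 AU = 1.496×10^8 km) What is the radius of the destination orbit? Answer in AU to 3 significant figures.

r₂ = 8.97 AU

In km: r₁ = 1.70 × 1.496×10^8 = 2.5432×10^8 km.
Transfer time t = 2250 days = 1.944×10^8 s, and t = π√(a_t³/μ).
So a_t = (μ t²/π²)^(1/3) = (1.327×10^11 × (1.944×10^8)² / π²)^(1/3) = 7.9797×10^8 km.
Since a_t = (r₁ + r₂)/2, r₂ = 2a_t − r₁ = 2×7.9797×10^8 − 2.5432×10^8 = 1.34162×10^9 km.
In AU: r₂ = 1.34162×10^9 / 1.496×10^8 = 8.97 AU.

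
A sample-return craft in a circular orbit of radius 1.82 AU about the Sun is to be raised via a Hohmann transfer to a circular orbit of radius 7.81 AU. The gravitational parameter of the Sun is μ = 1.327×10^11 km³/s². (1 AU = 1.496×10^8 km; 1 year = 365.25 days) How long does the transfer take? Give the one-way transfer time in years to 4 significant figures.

In km: r₁ = 1.82 × 1.496×10^8 = 2.72272×10^8 km; r₂ = 7.81 × 1.496×10^8 = 1.168376×10^9 km.
The Hohmann ellipse has a_t = (r₁ + r₂)/2 = 7.20324×10^8 km.
Half the transfer-orbit period gives t = π√(a_t³/μ) = 1.6673×10^8 s.
Converting: 1.6673×10^8 s ÷ 3.15576×10^7 s/year (365.25 × 86400) = 5.283 years.

t = 5.283 years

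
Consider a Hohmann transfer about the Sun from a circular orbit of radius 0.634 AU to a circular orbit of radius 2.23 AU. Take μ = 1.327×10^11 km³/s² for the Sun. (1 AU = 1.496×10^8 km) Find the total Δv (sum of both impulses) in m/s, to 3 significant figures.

Δv = 15900 m/s

In km: r₁ = 0.634 × 1.496×10^8 = 9.48464×10^7 km; r₂ = 2.23 × 1.496×10^8 = 3.33608×10^8 km.
Transfer-ellipse semi-major axis a_t = (r₁ + r₂)/2 = (9.48464×10^7 + 3.33608×10^8)/2 = 2.142272×10^8 km.
At r₁ the circular-orbit speed is v₁ = √(μ/r₁) = 37.4046 km/s.
Transfer-orbit speed at r₁ (vis-viva): v_p = √[μ(2/r₁ − 1/a_t)] = 46.6773 km/s.
First burn Δv₁ = |v_p − v₁| = 9.273 km/s.
At r₂, v₂ = √(μ/r₂) = 19.9442 km/s.
Transfer-orbit speed at r₂: v_a = √[μ(2/r₂ − 1/a_t)] = 13.2706 km/s.
Second burn Δv₂ = |v₂ − v_a| = 6.674 km/s.
Total Δv = Δv₁ + Δv₂ = 15.95 km/s.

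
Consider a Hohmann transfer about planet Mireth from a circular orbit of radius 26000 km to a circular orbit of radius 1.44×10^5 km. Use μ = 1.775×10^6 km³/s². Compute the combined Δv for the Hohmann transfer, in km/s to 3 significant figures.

Δv = 4.06 km/s

Semi-major axis of the transfer orbit: a_t = (26000 + 1.440×10^5)/2 = 85000 km.
At r₁ the circular-orbit speed is v₁ = √(μ/r₁) = 8.26252 km/s.
On the transfer ellipse at r₁, vis-viva equation gives v_p = √[μ(2/r₁ − 1/a_t)] = 10.7544 km/s.
First burn Δv₁ = |v_p − v₁| = 2.492 km/s.
Circular speed at r₂: v₂ = √(μ/r₂) = 3.511 km/s.
Transfer-orbit speed at r₂: v_a = √[μ(2/r₂ − 1/a_t)] = 1.942 km/s.
Second burn Δv₂ = |v₂ − v_a| = 1.569 km/s.
Total Δv = Δv₁ + Δv₂ = 4.061 km/s.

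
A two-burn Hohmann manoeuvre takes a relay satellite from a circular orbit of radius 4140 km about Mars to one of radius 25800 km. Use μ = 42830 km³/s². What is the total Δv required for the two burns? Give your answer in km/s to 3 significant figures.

Δv = 1.62 km/s

The Hohmann ellipse has a_t = (r₁ + r₂)/2 = 14970 km.
Circular speed at r₁: v₁ = √(μ/r₁) = √(42830/4140) = 3.2164 km/s.
Transfer-orbit speed at r₁ (vis-viva): v_p = √[μ(2/r₁ − 1/a_t)] = 4.2225 km/s.
First burn Δv₁ = |v_p − v₁| = 1.006 km/s.
Circular speed at r₂: v₂ = √(μ/r₂) = 1.28844 km/s.
Transfer-orbit speed at r₂: v_a = √[μ(2/r₂ − 1/a_t)] = 0.677569 km/s.
Second burn Δv₂ = |v₂ − v_a| = 0.6109 km/s.
Δv = Δv₁ + Δv₂ = 1.006 + 0.6109 = 1.617 km/s.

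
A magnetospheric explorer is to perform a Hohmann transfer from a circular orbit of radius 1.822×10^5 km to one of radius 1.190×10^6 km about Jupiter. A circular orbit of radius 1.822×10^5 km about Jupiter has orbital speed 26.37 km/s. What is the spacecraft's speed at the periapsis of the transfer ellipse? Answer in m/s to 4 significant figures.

From the circular-orbit relation v² = μ/r at r = 1.822×10^5 km: μ = v²r = (26.37)² × 1.822×10^5 = 1.26698×10^8 km³/s².
The Hohmann ellipse has a_t = (r₁ + r₂)/2 = 6.861×10^5 km.
At periapsis, r = 1.822×10^5 km.
From the vis-viva equation, v = √[μ(2/r − 1/a_t)] = 34.73 km/s.

v = 34730 m/s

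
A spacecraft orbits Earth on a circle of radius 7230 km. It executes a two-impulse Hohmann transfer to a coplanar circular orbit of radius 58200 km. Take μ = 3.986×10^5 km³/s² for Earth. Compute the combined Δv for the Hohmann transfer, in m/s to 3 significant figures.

Semi-major axis of the transfer orbit: a_t = (7230 + 58200)/2 = 32715 km.
Circular speed at r₁: v₁ = √(μ/r₁) = √(3.986×10^5/7230) = 7.425 km/s.
Transfer-orbit speed at r₁ (v² = μ(2/r − 1/a)): v_p = √[μ(2/r₁ − 1/a_t)] = 9.903 km/s.
First burn Δv₁ = |v_p − v₁| = 2.478 km/s.
Circular speed at r₂: v₂ = √(μ/r₂) = 2.617 km/s.
Transfer-orbit speed at r₂: v_a = √[μ(2/r₂ − 1/a_t)] = 1.230 km/s.
Second burn Δv₂ = |v₂ − v_a| = 1.387 km/s.
Total Δv = Δv₁ + Δv₂ = 3.865 km/s.

Δv = 3870 m/s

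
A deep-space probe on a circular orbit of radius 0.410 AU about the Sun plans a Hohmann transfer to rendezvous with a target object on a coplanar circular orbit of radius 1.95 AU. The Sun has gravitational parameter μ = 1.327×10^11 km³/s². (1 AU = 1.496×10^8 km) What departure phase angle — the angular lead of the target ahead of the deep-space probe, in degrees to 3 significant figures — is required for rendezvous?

φ = 95.3°

In km: r₁ = 0.410 × 1.496×10^8 = 6.1336×10^7 km; r₂ = 1.95 × 1.496×10^8 = 2.9172×10^8 km.
Transfer-ellipse semi-major axis a_t = (r₁ + r₂)/2 = (6.1336×10^7 + 2.9172×10^8)/2 = 1.76528×10^8 km.
Transfer time t = π√(a_t³/μ) = 2.0227×10^7 s.
Target angular speed ω₂ = √(μ/r₂³) = 7.3112×10^-8 rad/s.
Angle swept by the target during transfer: ω₂·t = 1.4788 rad = 84.73°.
The deep-space probe traverses 180° on the transfer ellipse, so the target must lead by 180° − 84.73° = 95.3°.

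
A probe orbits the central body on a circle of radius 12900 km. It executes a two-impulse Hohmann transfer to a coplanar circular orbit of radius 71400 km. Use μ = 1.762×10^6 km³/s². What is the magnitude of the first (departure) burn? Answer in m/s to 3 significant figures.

Δv₁ = 3520 m/s

Semi-major axis of the transfer orbit: a_t = (12900 + 71400)/2 = 42150 km.
On the circular orbit at r = 12900 km, v_c = √(μ/r) = 11.687 km/s.
Transfer-orbit speed at the same r (vis-viva, a = a_t): v_t = √[μ(2/r − 1/a_t)] = 15.211 km/s.
Δv₁ = |v_t − v_c| = |15.211 − 11.687| = 3.524 km/s.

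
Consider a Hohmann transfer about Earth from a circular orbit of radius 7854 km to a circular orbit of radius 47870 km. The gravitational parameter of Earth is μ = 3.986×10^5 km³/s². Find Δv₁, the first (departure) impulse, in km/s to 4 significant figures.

Semi-major axis of the transfer orbit: a_t = (7854 + 47870)/2 = 27862 km.
Circular speed at r = 7854 km: v_c = √(μ/r) = 7.124 km/s.
Vis-viva on the transfer ellipse at r = 7854 km gives v_t = √[μ(2/r − 1/a_t)] = 9.338 km/s.
Δv₁ = |v_t − v_c| = |9.338 − 7.124| = 2.214 km/s.

Δv₁ = 2.214 km/s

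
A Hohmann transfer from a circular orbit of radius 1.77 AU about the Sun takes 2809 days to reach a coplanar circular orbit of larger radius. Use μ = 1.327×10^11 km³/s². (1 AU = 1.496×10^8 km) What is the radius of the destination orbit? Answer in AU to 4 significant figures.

In km: r₁ = 1.77 × 1.496×10^8 = 2.64792×10^8 km.
Transfer time t = 2809 days = 2.426976×10^8 s, and t = π√(a_t³/μ).
So a_t = (μ t²/π²)^(1/3) = (1.327×10^11 × (2.426976×10^8)² / π²)^(1/3) = 9.2520×10^8 km.
Since a_t = (r₁ + r₂)/2, r₂ = 2a_t − r₁ = 2×9.2520×10^8 − 2.64792×10^8 = 1.585608×10^9 km.
In AU: r₂ = 1.585608×10^9 / 1.496×10^8 = 10.60 AU.

r₂ = 10.60 AU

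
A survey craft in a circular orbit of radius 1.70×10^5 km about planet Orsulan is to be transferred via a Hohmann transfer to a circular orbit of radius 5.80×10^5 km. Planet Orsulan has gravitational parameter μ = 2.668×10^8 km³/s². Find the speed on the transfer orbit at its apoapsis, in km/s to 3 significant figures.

Semi-major axis of the transfer orbit: a_t = (1.700×10^5 + 5.800×10^5)/2 = 3.750×10^5 km.
The apoapsis of the transfer ellipse is at r = 5.800×10^5 km.
From the vis-viva equation, v = √[μ(2/r − 1/a_t)] = 14.44 km/s.

v = 14.4 km/s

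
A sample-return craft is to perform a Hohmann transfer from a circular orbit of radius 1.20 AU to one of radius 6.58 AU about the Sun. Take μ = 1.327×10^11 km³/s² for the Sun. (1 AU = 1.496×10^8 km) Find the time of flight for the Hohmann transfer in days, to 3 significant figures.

t = 1400 days

In km: r₁ = 1.20 × 1.496×10^8 = 1.7952×10^8 km; r₂ = 6.58 × 1.496×10^8 = 9.84368×10^8 km.
The Hohmann ellipse has a_t = (r₁ + r₂)/2 = 5.81944×10^8 km.
Half the transfer-orbit period gives t = π√(a_t³/μ) = 1.211×10^8 s.
Converting: 1.211×10^8 s ÷ 86400 s/day = 1400 days.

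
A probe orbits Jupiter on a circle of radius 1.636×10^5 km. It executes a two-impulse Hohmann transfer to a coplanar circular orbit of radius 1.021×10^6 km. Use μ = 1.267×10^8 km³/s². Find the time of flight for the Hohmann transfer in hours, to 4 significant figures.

t = 35.34 hours

Semi-major axis of the transfer orbit: a_t = (1.636×10^5 + 1.021×10^6)/2 = 5.923×10^5 km.
Transfer time t = π√(a_t³/μ) = π√((5.923×10^5)³ / 1.267×10^8) = 1.2723×10^5 s.
Converting: 1.2723×10^5 s ÷ 3600 s/hour = 35.34 hours.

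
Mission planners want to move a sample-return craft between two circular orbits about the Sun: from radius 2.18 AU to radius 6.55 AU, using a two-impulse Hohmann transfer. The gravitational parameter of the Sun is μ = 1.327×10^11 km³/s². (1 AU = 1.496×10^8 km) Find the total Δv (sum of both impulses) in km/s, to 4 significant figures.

In km: r₁ = 2.18 × 1.496×10^8 = 3.26128×10^8 km; r₂ = 6.55 × 1.496×10^8 = 9.7988×10^8 km.
The Hohmann ellipse has a_t = (r₁ + r₂)/2 = 6.53004×10^8 km.
Circular speed at r₁: v₁ = √(μ/r₁) = √(1.327×10^11/3.26128×10^8) = 20.172 km/s.
On the transfer ellipse at r₁, v² = μ(2/r − 1/a) gives v_p = √[μ(2/r₁ − 1/a_t)] = 24.710 km/s.
First burn Δv₁ = |v_p − v₁| = 4.538 km/s.
Circular speed at r₂: v₂ = √(μ/r₂) = 11.637 km/s.
Transfer-orbit speed at r₂: v_a = √[μ(2/r₂ − 1/a_t)] = 8.2240 km/s.
Second burn Δv₂ = |v₂ − v_a| = 3.413 km/s.
Δv = Δv₁ + Δv₂ = 4.538 + 3.413 = 7.951 km/s.

Δv = 7.951 km/s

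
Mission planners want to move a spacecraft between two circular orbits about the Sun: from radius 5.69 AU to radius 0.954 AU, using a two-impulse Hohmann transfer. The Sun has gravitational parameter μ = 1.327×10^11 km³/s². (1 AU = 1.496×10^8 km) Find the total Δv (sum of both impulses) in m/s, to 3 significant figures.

Δv = 15200 m/s

In km: r₁ = 5.69 × 1.496×10^8 = 8.51224×10^8 km; r₂ = 0.954 × 1.496×10^8 = 1.427184×10^8 km.
Transfer-ellipse semi-major axis a_t = (r₁ + r₂)/2 = (8.51224×10^8 + 1.427184×10^8)/2 = 4.969712×10^8 km.
At r₁ the circular-orbit speed is v₁ = √(μ/r₁) = 12.486 km/s.
On the transfer ellipse at r₁, v² = μ(2/r − 1/a) gives v_a = √[μ(2/r₁ − 1/a_t)] = 6.6910 km/s.
First burn Δv₁ = |v_a − v₁| = 5.795 km/s.
Circular speed at r₂: v₂ = √(μ/r₂) = 30.49267 km/s.
Transfer-orbit speed at r₂: v_p = √[μ(2/r₂ − 1/a_t)] = 39.90725 km/s.
Second burn Δv₂ = |v₂ − v_p| = 9.415 km/s.
Total Δv = Δv₁ + Δv₂ = 15.21 km/s.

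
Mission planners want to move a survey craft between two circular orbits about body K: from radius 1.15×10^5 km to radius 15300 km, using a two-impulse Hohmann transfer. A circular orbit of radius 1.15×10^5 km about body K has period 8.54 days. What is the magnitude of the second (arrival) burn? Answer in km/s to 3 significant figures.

From Kepler's third law T² = 4π²r³/μ at r = 1.15×10^5 km, T = 8.54 days = 8.54 × 86400 s = 7.37856×10^5 s: μ = 4π²r³/T² = 1.10283×10^5 km³/s².
The Hohmann ellipse has a_t = (r₁ + r₂)/2 = 65150 km.
On the circular orbit at r = 15300 km, v_c = √(μ/r) = 2.6848 km/s.
Vis-viva on the transfer ellipse at r = 15300 km gives v_t = √[μ(2/r − 1/a_t)] = 3.5670 km/s.
Δv₂ = |v_t − v_c| = |3.5670 − 2.6848| = 0.8822 km/s.

Δv₂ = 0.882 km/s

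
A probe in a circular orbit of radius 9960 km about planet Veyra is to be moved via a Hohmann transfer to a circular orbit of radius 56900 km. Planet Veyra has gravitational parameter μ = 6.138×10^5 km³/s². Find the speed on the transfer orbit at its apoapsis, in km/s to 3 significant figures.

v = 1.79 km/s

The Hohmann ellipse has a_t = (r₁ + r₂)/2 = 33430 km.
At apoapsis, r = 56900 km.
Vis-viva: v = √[μ(2/r − 1/a_t)] = √[6.138×10^5 × (2/56900 − 1/33430)] = 1.793 km/s.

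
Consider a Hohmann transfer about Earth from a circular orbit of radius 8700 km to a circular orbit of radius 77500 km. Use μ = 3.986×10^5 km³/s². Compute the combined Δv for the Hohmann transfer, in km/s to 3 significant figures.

Semi-major axis of the transfer orbit: a_t = (8700 + 77500)/2 = 43100 km.
At r₁ the circular-orbit speed is v₁ = √(μ/r₁) = 6.769 km/s.
On the transfer ellipse at r₁, vis-viva equation gives v_p = √[μ(2/r₁ − 1/a_t)] = 9.077 km/s.
First burn Δv₁ = |v_p − v₁| = 2.308 km/s.
Circular speed at r₂: v₂ = √(μ/r₂) = 2.268 km/s.
Transfer-orbit speed at r₂: v_a = √[μ(2/r₂ − 1/a_t)] = 1.019 km/s.
Second burn Δv₂ = |v₂ − v_a| = 1.249 km/s.
Total Δv = Δv₁ + Δv₂ = 3.557 km/s.

Δv = 3.56 km/s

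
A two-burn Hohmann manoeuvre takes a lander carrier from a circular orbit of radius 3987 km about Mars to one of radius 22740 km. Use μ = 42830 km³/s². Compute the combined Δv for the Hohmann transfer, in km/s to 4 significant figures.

Δv = 1.621 km/s

Semi-major axis of the transfer orbit: a_t = (3987 + 22740)/2 = 13363.5 km.
At r₁ the circular-orbit speed is v₁ = √(μ/r₁) = 3.2776 km/s.
Transfer-orbit speed at r₁ (v² = μ(2/r − 1/a)): v_p = √[μ(2/r₁ − 1/a_t)] = 4.2755 km/s.
First burn Δv₁ = |v_p − v₁| = 0.9979 km/s.
Circular speed at r₂: v₂ = √(μ/r₂) = 1.3724 km/s.
Transfer-orbit speed at r₂: v_a = √[μ(2/r₂ − 1/a_t)] = 0.74962 km/s.
Second burn Δv₂ = |v₂ − v_a| = 0.6228 km/s.
Δv = Δv₁ + Δv₂ = 0.9979 + 0.6228 = 1.621 km/s.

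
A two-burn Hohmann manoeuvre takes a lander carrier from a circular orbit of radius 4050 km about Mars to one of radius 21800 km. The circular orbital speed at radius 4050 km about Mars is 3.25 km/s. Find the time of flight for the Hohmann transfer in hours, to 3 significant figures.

t = 6.20 hours

From the circular-orbit relation v² = μ/r at r = 4050 km: μ = v²r = (3.25)² × 4050 = 42778.1 km³/s².
Semi-major axis of the transfer orbit: a_t = (4050 + 21800)/2 = 12925 km.
Transfer time t = π√(a_t³/μ) = π√((12925)³ / 42778.1) = 22320 s.
Converting: 22320 s ÷ 3600 s/hour = 6.20 hours.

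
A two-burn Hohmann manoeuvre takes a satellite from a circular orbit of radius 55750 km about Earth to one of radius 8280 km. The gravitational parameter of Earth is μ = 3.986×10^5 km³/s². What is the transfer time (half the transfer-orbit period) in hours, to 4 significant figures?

The Hohmann ellipse has a_t = (r₁ + r₂)/2 = 32015 km.
By Kepler's third law the transfer-orbit period is T = 2π√(a_t³/μ), so t = T/2 = 28504 s.
Converting: 28504 s ÷ 3600 s/hour = 7.918 hours.

t = 7.918 hours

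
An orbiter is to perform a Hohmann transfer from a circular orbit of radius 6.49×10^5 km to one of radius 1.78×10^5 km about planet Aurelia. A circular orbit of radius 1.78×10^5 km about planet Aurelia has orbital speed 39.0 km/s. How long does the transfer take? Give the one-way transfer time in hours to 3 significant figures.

t = 14.1 hours

From the circular-orbit relation v² = μ/r at r = 1.78×10^5 km: μ = v²r = (39.0)² × 1.78×10^5 = 2.70738×10^8 km³/s².
Transfer-ellipse semi-major axis a_t = (r₁ + r₂)/2 = (6.490×10^5 + 1.780×10^5)/2 = 4.135×10^5 km.
Transfer time t = π√(a_t³/μ) = π√((4.135×10^5)³ / 2.70738×10^8) = 50770 s.
Converting: 50770 s ÷ 3600 s/hour = 14.1 hours.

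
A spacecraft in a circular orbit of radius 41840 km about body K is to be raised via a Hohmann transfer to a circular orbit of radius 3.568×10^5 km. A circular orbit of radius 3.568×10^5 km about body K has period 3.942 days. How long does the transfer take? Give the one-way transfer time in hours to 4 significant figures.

t = 19.75 hours

From Kepler's third law T² = 4π²r³/μ at r = 3.568×10^5 km, T = 3.942 days = 3.942 × 86400 s = 3.405888×10^5 s: μ = 4π²r³/T² = 1.54587×10^7 km³/s².
Semi-major axis of the transfer orbit: a_t = (41840 + 3.568×10^5)/2 = 1.9932×10^5 km.
Half the transfer-orbit period gives t = π√(a_t³/μ) = 71100 s.
Converting: 71100 s ÷ 3600 s/hour = 19.75 hours.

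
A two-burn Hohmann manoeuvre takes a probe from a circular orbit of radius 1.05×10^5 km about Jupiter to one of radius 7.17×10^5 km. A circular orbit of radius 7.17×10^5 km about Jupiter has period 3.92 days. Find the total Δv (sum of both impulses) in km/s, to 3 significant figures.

Δv = 17.7 km/s

From Kepler's third law T² = 4π²r³/μ at r = 7.17×10^5 km, T = 3.92 days = 3.92 × 86400 s = 3.38688×10^5 s: μ = 4π²r³/T² = 1.26858×10^8 km³/s².
Transfer-ellipse semi-major axis a_t = (r₁ + r₂)/2 = (1.050×10^5 + 7.170×10^5)/2 = 4.110×10^5 km.
At r₁ the circular-orbit speed is v₁ = √(μ/r₁) = 34.76 km/s.
On the transfer ellipse at r₁, vis-viva equation gives v_p = √[μ(2/r₁ − 1/a_t)] = 45.91 km/s.
First burn Δv₁ = |v_p − v₁| = 11.15 km/s.
Circular speed at r₂: v₂ = √(μ/r₂) = 13.301 km/s.
Transfer-orbit speed at r₂: v_a = √[μ(2/r₂ − 1/a_t)] = 6.7232 km/s.
Second burn Δv₂ = |v₂ − v_a| = 6.578 km/s.
Δv = Δv₁ + Δv₂ = 11.15 + 6.578 = 17.73 km/s.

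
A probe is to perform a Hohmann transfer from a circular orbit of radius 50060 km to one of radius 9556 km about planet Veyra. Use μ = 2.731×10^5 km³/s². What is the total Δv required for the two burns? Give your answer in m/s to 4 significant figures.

Δv = 2595 m/s

Semi-major axis of the transfer orbit: a_t = (50060 + 9556)/2 = 29808 km.
Circular speed at r₁: v₁ = √(μ/r₁) = √(2.731×10^5/50060) = 2.3357 km/s.
Transfer-orbit speed at r₁ (vis-viva equation): v_a = √[μ(2/r₁ − 1/a_t)] = 1.3225 km/s.
First burn Δv₁ = |v_a − v₁| = 1.013 km/s.
Circular speed at r₂: v₂ = √(μ/r₂) = 5.346 km/s.
Transfer-orbit speed at r₂: v_p = √[μ(2/r₂ − 1/a_t)] = 6.928 km/s.
Second burn Δv₂ = |v₂ − v_p| = 1.582 km/s.
Δv = Δv₁ + Δv₂ = 1.013 + 1.582 = 2.595 km/s.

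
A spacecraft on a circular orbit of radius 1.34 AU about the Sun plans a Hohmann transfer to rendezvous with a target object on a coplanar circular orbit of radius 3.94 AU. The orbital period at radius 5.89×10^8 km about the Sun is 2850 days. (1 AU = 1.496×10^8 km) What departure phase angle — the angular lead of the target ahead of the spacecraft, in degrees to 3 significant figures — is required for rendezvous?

φ = 81.3°

From Kepler's third law T² = 4π²r³/μ at r = 5.89×10^8 km, T = 2850 days = 2850 × 86400 s = 2.4624×10^8 s: μ = 4π²r³/T² = 1.33042×10^11 km³/s².
In km: r₁ = 1.34 × 1.496×10^8 = 2.00464×10^8 km; r₂ = 3.94 × 1.496×10^8 = 5.89424×10^8 km.
The Hohmann ellipse has a_t = (r₁ + r₂)/2 = 3.94944×10^8 km.
Transfer time t = π√(a_t³/μ) = 6.760×10^7 s.
The target's mean motion on its circular orbit is ω₂ = √(μ/r₂³) = 2.549×10^-8 rad/s.
Angle swept by the target during transfer: ω₂·t = 1.7231 rad = 98.73°.
The spacecraft traverses 180° on the transfer ellipse, so the target must lead by 180° − 98.73° = 81.3°.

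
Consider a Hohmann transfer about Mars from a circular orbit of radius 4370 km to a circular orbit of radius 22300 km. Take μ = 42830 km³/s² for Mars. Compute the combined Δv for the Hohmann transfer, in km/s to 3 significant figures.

Δv = 1.51 km/s

Semi-major axis of the transfer orbit: a_t = (4370 + 22300)/2 = 13335 km.
At r₁ the circular-orbit speed is v₁ = √(μ/r₁) = 3.13064 km/s.
On the transfer ellipse at r₁, vis-viva gives v_p = √[μ(2/r₁ − 1/a_t)] = 4.04845 km/s.
First burn Δv₁ = |v_p − v₁| = 0.9178 km/s.
Circular speed at r₂: v₂ = √(μ/r₂) = 1.38587 km/s.
Transfer-orbit speed at r₂: v_a = √[μ(2/r₂ − 1/a_t)] = 0.793352 km/s.
Second burn Δv₂ = |v₂ − v_a| = 0.5925 km/s.
Δv = Δv₁ + Δv₂ = 0.9178 + 0.5925 = 1.510 km/s.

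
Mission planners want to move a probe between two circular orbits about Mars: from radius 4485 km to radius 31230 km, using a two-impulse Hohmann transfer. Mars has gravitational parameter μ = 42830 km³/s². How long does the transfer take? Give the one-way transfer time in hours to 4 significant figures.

The Hohmann ellipse has a_t = (r₁ + r₂)/2 = 17857.5 km.
Half the transfer-orbit period gives t = π√(a_t³/μ) = 36220 s.
Converting: 36220 s ÷ 3600 s/hour = 10.06 hours.

t = 10.06 hours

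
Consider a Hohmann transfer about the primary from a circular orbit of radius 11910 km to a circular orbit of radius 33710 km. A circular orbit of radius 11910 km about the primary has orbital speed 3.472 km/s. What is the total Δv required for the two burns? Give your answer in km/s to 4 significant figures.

From the circular-orbit relation v² = μ/r at r = 11910 km: μ = v²r = (3.472)² × 11910 = 1.43572×10^5 km³/s².
Transfer-ellipse semi-major axis a_t = (r₁ + r₂)/2 = (11910 + 33710)/2 = 22810 km.
Circular speed at r₁: v₁ = √(μ/r₁) = √(1.43572×10^5/11910) = 3.4720 km/s.
Transfer-orbit speed at r₁ (vis-viva equation): v_p = √[μ(2/r₁ − 1/a_t)] = 4.2208 km/s.
First burn Δv₁ = |v_p − v₁| = 0.7488 km/s.
At r₂, v₂ = √(μ/r₂) = 2.0637 km/s.
Transfer-orbit speed at r₂: v_a = √[μ(2/r₂ − 1/a_t)] = 1.4912 km/s.
Second burn Δv₂ = |v₂ − v_a| = 0.5725 km/s.
Total Δv = Δv₁ + Δv₂ = 1.321 km/s.

Δv = 1.321 km/s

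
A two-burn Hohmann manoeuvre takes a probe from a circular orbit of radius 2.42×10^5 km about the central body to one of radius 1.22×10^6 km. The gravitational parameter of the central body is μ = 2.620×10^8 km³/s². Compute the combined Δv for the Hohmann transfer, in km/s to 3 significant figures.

Semi-major axis of the transfer orbit: a_t = (2.420×10^5 + 1.220×10^6)/2 = 7.310×10^5 km.
At r₁ the circular-orbit speed is v₁ = √(μ/r₁) = 32.9036 km/s.
Transfer-orbit speed at r₁ (vis-viva equation): v_p = √[μ(2/r₁ − 1/a_t)] = 42.5074 km/s.
First burn Δv₁ = |v_p − v₁| = 9.604 km/s.
Circular speed at r₂: v₂ = √(μ/r₂) = 14.6545 km/s.
Transfer-orbit speed at r₂: v_a = √[μ(2/r₂ − 1/a_t)] = 8.43179 km/s.
Second burn Δv₂ = |v₂ − v_a| = 6.223 km/s.
Δv = Δv₁ + Δv₂ = 9.604 + 6.223 = 15.83 km/s.

Δv = 15.8 km/s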